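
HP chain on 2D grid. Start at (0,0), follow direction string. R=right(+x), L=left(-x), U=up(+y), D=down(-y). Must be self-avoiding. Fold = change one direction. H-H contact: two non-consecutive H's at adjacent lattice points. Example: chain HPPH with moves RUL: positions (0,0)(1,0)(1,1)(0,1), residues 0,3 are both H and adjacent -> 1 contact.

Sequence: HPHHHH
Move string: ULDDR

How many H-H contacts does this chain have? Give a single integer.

Answer: 2

Derivation:
Positions: [(0, 0), (0, 1), (-1, 1), (-1, 0), (-1, -1), (0, -1)]
H-H contact: residue 0 @(0,0) - residue 3 @(-1, 0)
H-H contact: residue 0 @(0,0) - residue 5 @(0, -1)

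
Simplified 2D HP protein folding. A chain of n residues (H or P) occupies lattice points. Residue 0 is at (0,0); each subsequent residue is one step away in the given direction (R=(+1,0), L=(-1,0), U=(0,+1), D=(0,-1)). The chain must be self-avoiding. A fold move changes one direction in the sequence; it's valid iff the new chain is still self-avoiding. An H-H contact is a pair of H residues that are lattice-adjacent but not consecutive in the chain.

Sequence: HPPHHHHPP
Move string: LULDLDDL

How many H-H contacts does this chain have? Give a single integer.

Answer: 0

Derivation:
Positions: [(0, 0), (-1, 0), (-1, 1), (-2, 1), (-2, 0), (-3, 0), (-3, -1), (-3, -2), (-4, -2)]
No H-H contacts found.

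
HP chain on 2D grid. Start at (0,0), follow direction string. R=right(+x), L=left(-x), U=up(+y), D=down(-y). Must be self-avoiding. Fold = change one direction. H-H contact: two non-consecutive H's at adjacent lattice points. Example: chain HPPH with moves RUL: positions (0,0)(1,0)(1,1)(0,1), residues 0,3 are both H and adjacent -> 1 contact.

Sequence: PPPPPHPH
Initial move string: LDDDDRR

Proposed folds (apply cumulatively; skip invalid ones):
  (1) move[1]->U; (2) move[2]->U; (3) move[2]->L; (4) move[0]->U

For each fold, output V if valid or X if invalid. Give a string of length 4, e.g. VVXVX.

Initial: LDDDDRR -> [(0, 0), (-1, 0), (-1, -1), (-1, -2), (-1, -3), (-1, -4), (0, -4), (1, -4)]
Fold 1: move[1]->U => LUDDDRR INVALID (collision), skipped
Fold 2: move[2]->U => LDUDDRR INVALID (collision), skipped
Fold 3: move[2]->L => LDLDDRR VALID
Fold 4: move[0]->U => UDLDDRR INVALID (collision), skipped

Answer: XXVX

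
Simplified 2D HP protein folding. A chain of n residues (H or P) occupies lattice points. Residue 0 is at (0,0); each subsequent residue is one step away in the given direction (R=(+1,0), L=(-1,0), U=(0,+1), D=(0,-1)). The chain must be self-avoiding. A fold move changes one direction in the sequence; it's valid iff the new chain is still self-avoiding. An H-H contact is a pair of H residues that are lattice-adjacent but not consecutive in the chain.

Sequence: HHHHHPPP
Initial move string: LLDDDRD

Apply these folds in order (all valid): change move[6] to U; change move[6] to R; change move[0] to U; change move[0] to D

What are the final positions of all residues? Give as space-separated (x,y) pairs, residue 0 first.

Initial moves: LLDDDRD
Fold: move[6]->U => LLDDDRU (positions: [(0, 0), (-1, 0), (-2, 0), (-2, -1), (-2, -2), (-2, -3), (-1, -3), (-1, -2)])
Fold: move[6]->R => LLDDDRR (positions: [(0, 0), (-1, 0), (-2, 0), (-2, -1), (-2, -2), (-2, -3), (-1, -3), (0, -3)])
Fold: move[0]->U => ULDDDRR (positions: [(0, 0), (0, 1), (-1, 1), (-1, 0), (-1, -1), (-1, -2), (0, -2), (1, -2)])
Fold: move[0]->D => DLDDDRR (positions: [(0, 0), (0, -1), (-1, -1), (-1, -2), (-1, -3), (-1, -4), (0, -4), (1, -4)])

Answer: (0,0) (0,-1) (-1,-1) (-1,-2) (-1,-3) (-1,-4) (0,-4) (1,-4)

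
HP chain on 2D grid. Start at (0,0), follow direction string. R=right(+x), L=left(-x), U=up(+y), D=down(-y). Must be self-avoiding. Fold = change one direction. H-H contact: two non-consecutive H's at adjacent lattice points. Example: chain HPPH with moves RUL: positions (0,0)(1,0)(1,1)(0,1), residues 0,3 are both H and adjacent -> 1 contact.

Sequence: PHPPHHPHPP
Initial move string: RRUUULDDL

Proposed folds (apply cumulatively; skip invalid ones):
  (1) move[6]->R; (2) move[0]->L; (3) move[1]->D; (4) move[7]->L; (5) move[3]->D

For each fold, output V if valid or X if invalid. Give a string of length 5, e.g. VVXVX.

Answer: XXXVX

Derivation:
Initial: RRUUULDDL -> [(0, 0), (1, 0), (2, 0), (2, 1), (2, 2), (2, 3), (1, 3), (1, 2), (1, 1), (0, 1)]
Fold 1: move[6]->R => RRUUULRDL INVALID (collision), skipped
Fold 2: move[0]->L => LRUUULDDL INVALID (collision), skipped
Fold 3: move[1]->D => RDUUULDDL INVALID (collision), skipped
Fold 4: move[7]->L => RRUUULDLL VALID
Fold 5: move[3]->D => RRUDULDLL INVALID (collision), skipped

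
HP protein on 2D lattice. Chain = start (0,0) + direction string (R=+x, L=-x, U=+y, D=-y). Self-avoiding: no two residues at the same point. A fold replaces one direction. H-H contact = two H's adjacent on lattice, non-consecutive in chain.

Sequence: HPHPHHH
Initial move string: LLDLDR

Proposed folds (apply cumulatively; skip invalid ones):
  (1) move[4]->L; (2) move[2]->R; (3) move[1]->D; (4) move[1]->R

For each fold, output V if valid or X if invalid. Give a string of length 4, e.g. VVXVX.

Answer: XXVX

Derivation:
Initial: LLDLDR -> [(0, 0), (-1, 0), (-2, 0), (-2, -1), (-3, -1), (-3, -2), (-2, -2)]
Fold 1: move[4]->L => LLDLLR INVALID (collision), skipped
Fold 2: move[2]->R => LLRLDR INVALID (collision), skipped
Fold 3: move[1]->D => LDDLDR VALID
Fold 4: move[1]->R => LRDLDR INVALID (collision), skipped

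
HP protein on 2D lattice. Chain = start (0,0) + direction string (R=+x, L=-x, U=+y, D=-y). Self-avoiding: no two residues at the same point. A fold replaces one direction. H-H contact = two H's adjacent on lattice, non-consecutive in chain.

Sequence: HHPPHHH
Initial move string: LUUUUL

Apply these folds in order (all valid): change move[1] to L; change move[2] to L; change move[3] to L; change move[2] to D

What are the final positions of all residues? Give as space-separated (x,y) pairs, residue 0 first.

Initial moves: LUUUUL
Fold: move[1]->L => LLUUUL (positions: [(0, 0), (-1, 0), (-2, 0), (-2, 1), (-2, 2), (-2, 3), (-3, 3)])
Fold: move[2]->L => LLLUUL (positions: [(0, 0), (-1, 0), (-2, 0), (-3, 0), (-3, 1), (-3, 2), (-4, 2)])
Fold: move[3]->L => LLLLUL (positions: [(0, 0), (-1, 0), (-2, 0), (-3, 0), (-4, 0), (-4, 1), (-5, 1)])
Fold: move[2]->D => LLDLUL (positions: [(0, 0), (-1, 0), (-2, 0), (-2, -1), (-3, -1), (-3, 0), (-4, 0)])

Answer: (0,0) (-1,0) (-2,0) (-2,-1) (-3,-1) (-3,0) (-4,0)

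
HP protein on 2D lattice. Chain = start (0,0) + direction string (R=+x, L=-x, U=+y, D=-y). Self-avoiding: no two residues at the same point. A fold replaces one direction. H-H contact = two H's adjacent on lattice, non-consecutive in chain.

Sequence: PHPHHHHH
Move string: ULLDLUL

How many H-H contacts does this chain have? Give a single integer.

Positions: [(0, 0), (0, 1), (-1, 1), (-2, 1), (-2, 0), (-3, 0), (-3, 1), (-4, 1)]
H-H contact: residue 3 @(-2,1) - residue 6 @(-3, 1)

Answer: 1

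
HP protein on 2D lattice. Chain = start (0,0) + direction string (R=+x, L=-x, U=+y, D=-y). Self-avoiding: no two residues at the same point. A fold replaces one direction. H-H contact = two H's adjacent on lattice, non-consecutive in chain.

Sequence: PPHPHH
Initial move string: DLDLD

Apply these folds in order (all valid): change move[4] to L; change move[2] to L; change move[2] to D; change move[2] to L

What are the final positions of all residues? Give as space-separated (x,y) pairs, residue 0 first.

Answer: (0,0) (0,-1) (-1,-1) (-2,-1) (-3,-1) (-4,-1)

Derivation:
Initial moves: DLDLD
Fold: move[4]->L => DLDLL (positions: [(0, 0), (0, -1), (-1, -1), (-1, -2), (-2, -2), (-3, -2)])
Fold: move[2]->L => DLLLL (positions: [(0, 0), (0, -1), (-1, -1), (-2, -1), (-3, -1), (-4, -1)])
Fold: move[2]->D => DLDLL (positions: [(0, 0), (0, -1), (-1, -1), (-1, -2), (-2, -2), (-3, -2)])
Fold: move[2]->L => DLLLL (positions: [(0, 0), (0, -1), (-1, -1), (-2, -1), (-3, -1), (-4, -1)])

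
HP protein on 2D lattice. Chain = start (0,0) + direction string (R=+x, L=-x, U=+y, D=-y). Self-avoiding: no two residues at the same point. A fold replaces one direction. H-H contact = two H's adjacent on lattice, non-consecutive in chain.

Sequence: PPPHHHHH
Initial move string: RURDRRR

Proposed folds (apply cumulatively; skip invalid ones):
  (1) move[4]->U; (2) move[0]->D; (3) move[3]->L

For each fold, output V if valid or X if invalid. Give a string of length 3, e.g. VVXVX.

Initial: RURDRRR -> [(0, 0), (1, 0), (1, 1), (2, 1), (2, 0), (3, 0), (4, 0), (5, 0)]
Fold 1: move[4]->U => RURDURR INVALID (collision), skipped
Fold 2: move[0]->D => DURDRRR INVALID (collision), skipped
Fold 3: move[3]->L => RURLRRR INVALID (collision), skipped

Answer: XXX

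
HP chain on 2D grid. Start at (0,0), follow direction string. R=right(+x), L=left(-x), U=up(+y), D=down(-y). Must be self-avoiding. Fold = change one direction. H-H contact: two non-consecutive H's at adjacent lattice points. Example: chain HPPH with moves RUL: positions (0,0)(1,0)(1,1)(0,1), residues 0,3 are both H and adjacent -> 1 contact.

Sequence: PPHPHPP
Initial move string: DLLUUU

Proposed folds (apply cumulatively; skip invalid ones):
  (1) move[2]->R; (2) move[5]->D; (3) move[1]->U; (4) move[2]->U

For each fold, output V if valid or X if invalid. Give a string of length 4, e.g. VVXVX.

Initial: DLLUUU -> [(0, 0), (0, -1), (-1, -1), (-2, -1), (-2, 0), (-2, 1), (-2, 2)]
Fold 1: move[2]->R => DLRUUU INVALID (collision), skipped
Fold 2: move[5]->D => DLLUUD INVALID (collision), skipped
Fold 3: move[1]->U => DULUUU INVALID (collision), skipped
Fold 4: move[2]->U => DLUUUU VALID

Answer: XXXV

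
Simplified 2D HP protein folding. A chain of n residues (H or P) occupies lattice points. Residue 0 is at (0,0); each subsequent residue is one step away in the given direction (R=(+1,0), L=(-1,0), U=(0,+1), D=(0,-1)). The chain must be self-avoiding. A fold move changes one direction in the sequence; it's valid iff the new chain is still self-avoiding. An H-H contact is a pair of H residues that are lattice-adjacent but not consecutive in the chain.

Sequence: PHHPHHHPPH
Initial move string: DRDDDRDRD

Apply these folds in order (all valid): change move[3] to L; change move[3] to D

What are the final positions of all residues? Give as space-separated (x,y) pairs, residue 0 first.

Initial moves: DRDDDRDRD
Fold: move[3]->L => DRDLDRDRD (positions: [(0, 0), (0, -1), (1, -1), (1, -2), (0, -2), (0, -3), (1, -3), (1, -4), (2, -4), (2, -5)])
Fold: move[3]->D => DRDDDRDRD (positions: [(0, 0), (0, -1), (1, -1), (1, -2), (1, -3), (1, -4), (2, -4), (2, -5), (3, -5), (3, -6)])

Answer: (0,0) (0,-1) (1,-1) (1,-2) (1,-3) (1,-4) (2,-4) (2,-5) (3,-5) (3,-6)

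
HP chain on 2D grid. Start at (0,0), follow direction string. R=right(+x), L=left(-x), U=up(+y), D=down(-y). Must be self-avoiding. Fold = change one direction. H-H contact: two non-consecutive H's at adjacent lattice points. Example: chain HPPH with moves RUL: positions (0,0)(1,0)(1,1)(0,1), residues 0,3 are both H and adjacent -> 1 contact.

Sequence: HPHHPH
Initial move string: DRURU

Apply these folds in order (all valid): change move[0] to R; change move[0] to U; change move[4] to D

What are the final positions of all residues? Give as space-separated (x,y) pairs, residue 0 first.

Answer: (0,0) (0,1) (1,1) (1,2) (2,2) (2,1)

Derivation:
Initial moves: DRURU
Fold: move[0]->R => RRURU (positions: [(0, 0), (1, 0), (2, 0), (2, 1), (3, 1), (3, 2)])
Fold: move[0]->U => URURU (positions: [(0, 0), (0, 1), (1, 1), (1, 2), (2, 2), (2, 3)])
Fold: move[4]->D => URURD (positions: [(0, 0), (0, 1), (1, 1), (1, 2), (2, 2), (2, 1)])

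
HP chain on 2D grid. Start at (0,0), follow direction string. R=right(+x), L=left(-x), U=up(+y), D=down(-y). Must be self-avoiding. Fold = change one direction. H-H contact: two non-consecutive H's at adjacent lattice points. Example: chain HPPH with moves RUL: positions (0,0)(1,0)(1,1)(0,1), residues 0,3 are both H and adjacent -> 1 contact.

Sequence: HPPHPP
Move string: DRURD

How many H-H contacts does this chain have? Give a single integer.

Positions: [(0, 0), (0, -1), (1, -1), (1, 0), (2, 0), (2, -1)]
H-H contact: residue 0 @(0,0) - residue 3 @(1, 0)

Answer: 1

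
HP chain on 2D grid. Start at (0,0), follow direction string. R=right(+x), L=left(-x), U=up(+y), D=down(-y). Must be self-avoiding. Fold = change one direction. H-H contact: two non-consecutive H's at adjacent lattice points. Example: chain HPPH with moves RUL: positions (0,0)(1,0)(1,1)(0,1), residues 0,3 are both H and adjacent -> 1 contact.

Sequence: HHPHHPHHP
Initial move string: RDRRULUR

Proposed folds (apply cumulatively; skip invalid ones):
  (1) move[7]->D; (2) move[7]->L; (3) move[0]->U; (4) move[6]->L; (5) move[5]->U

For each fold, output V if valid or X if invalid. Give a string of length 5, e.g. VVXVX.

Answer: XVXXV

Derivation:
Initial: RDRRULUR -> [(0, 0), (1, 0), (1, -1), (2, -1), (3, -1), (3, 0), (2, 0), (2, 1), (3, 1)]
Fold 1: move[7]->D => RDRRULUD INVALID (collision), skipped
Fold 2: move[7]->L => RDRRULUL VALID
Fold 3: move[0]->U => UDRRULUL INVALID (collision), skipped
Fold 4: move[6]->L => RDRRULLL INVALID (collision), skipped
Fold 5: move[5]->U => RDRRUUUL VALID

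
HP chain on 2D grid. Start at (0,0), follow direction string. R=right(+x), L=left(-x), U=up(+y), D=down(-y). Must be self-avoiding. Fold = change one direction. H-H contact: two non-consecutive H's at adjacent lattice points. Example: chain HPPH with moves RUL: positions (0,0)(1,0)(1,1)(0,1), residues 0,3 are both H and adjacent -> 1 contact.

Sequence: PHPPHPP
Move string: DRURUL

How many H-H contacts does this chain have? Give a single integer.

Answer: 0

Derivation:
Positions: [(0, 0), (0, -1), (1, -1), (1, 0), (2, 0), (2, 1), (1, 1)]
No H-H contacts found.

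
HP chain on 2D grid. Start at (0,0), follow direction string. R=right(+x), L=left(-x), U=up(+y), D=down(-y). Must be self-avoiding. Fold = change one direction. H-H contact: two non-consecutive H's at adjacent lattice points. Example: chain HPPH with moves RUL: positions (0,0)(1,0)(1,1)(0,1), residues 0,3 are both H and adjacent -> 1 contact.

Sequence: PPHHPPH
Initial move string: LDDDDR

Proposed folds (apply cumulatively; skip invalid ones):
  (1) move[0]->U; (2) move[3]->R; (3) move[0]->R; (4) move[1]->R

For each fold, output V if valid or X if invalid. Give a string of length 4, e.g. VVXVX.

Answer: XVVV

Derivation:
Initial: LDDDDR -> [(0, 0), (-1, 0), (-1, -1), (-1, -2), (-1, -3), (-1, -4), (0, -4)]
Fold 1: move[0]->U => UDDDDR INVALID (collision), skipped
Fold 2: move[3]->R => LDDRDR VALID
Fold 3: move[0]->R => RDDRDR VALID
Fold 4: move[1]->R => RRDRDR VALID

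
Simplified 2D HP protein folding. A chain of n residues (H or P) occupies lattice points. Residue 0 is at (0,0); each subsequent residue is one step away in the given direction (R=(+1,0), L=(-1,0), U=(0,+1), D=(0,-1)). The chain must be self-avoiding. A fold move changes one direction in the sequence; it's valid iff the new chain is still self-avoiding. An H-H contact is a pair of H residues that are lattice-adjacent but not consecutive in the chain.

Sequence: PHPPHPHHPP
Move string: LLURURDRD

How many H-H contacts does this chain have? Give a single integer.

Positions: [(0, 0), (-1, 0), (-2, 0), (-2, 1), (-1, 1), (-1, 2), (0, 2), (0, 1), (1, 1), (1, 0)]
H-H contact: residue 1 @(-1,0) - residue 4 @(-1, 1)
H-H contact: residue 4 @(-1,1) - residue 7 @(0, 1)

Answer: 2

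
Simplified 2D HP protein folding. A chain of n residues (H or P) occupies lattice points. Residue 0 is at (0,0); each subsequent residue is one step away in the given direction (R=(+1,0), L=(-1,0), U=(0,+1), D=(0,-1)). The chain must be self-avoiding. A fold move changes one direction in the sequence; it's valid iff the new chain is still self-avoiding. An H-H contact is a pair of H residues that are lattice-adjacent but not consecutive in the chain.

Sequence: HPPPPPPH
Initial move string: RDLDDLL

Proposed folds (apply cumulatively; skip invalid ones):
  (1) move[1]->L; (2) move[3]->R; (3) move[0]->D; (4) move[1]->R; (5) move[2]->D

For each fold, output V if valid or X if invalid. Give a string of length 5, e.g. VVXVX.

Answer: XXVXV

Derivation:
Initial: RDLDDLL -> [(0, 0), (1, 0), (1, -1), (0, -1), (0, -2), (0, -3), (-1, -3), (-2, -3)]
Fold 1: move[1]->L => RLLDDLL INVALID (collision), skipped
Fold 2: move[3]->R => RDLRDLL INVALID (collision), skipped
Fold 3: move[0]->D => DDLDDLL VALID
Fold 4: move[1]->R => DRLDDLL INVALID (collision), skipped
Fold 5: move[2]->D => DDDDDLL VALID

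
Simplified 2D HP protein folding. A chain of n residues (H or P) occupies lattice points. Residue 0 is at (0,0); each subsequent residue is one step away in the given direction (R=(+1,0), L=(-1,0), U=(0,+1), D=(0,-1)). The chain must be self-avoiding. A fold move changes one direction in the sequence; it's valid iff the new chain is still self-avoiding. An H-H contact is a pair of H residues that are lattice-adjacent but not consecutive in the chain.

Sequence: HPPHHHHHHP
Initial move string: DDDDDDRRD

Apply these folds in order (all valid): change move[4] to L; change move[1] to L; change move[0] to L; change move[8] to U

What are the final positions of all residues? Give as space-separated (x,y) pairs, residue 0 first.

Initial moves: DDDDDDRRD
Fold: move[4]->L => DDDDLDRRD (positions: [(0, 0), (0, -1), (0, -2), (0, -3), (0, -4), (-1, -4), (-1, -5), (0, -5), (1, -5), (1, -6)])
Fold: move[1]->L => DLDDLDRRD (positions: [(0, 0), (0, -1), (-1, -1), (-1, -2), (-1, -3), (-2, -3), (-2, -4), (-1, -4), (0, -4), (0, -5)])
Fold: move[0]->L => LLDDLDRRD (positions: [(0, 0), (-1, 0), (-2, 0), (-2, -1), (-2, -2), (-3, -2), (-3, -3), (-2, -3), (-1, -3), (-1, -4)])
Fold: move[8]->U => LLDDLDRRU (positions: [(0, 0), (-1, 0), (-2, 0), (-2, -1), (-2, -2), (-3, -2), (-3, -3), (-2, -3), (-1, -3), (-1, -2)])

Answer: (0,0) (-1,0) (-2,0) (-2,-1) (-2,-2) (-3,-2) (-3,-3) (-2,-3) (-1,-3) (-1,-2)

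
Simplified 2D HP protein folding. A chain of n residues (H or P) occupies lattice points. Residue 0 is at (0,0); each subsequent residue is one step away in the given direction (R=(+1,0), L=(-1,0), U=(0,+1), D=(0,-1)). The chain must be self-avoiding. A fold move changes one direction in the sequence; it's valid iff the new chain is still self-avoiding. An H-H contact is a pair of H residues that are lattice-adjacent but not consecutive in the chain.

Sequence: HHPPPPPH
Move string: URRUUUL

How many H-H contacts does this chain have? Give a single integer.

Positions: [(0, 0), (0, 1), (1, 1), (2, 1), (2, 2), (2, 3), (2, 4), (1, 4)]
No H-H contacts found.

Answer: 0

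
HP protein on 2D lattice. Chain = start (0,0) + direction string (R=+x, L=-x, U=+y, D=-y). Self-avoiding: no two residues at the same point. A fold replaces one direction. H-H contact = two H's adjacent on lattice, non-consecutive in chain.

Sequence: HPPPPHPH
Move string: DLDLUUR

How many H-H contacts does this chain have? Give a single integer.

Answer: 1

Derivation:
Positions: [(0, 0), (0, -1), (-1, -1), (-1, -2), (-2, -2), (-2, -1), (-2, 0), (-1, 0)]
H-H contact: residue 0 @(0,0) - residue 7 @(-1, 0)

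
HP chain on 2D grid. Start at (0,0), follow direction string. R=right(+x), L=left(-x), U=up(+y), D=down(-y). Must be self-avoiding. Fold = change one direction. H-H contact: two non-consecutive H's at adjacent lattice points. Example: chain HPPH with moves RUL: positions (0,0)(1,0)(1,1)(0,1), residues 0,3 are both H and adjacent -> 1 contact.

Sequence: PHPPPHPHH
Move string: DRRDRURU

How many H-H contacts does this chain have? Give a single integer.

Positions: [(0, 0), (0, -1), (1, -1), (2, -1), (2, -2), (3, -2), (3, -1), (4, -1), (4, 0)]
No H-H contacts found.

Answer: 0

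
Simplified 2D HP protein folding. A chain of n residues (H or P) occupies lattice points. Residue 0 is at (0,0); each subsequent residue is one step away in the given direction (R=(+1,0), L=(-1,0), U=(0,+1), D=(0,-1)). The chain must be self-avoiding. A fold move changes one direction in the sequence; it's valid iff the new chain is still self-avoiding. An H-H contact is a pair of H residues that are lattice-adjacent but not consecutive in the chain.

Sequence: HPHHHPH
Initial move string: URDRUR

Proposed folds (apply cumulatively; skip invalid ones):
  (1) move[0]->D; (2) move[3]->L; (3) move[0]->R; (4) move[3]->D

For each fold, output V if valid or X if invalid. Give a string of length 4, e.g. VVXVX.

Answer: VXVX

Derivation:
Initial: URDRUR -> [(0, 0), (0, 1), (1, 1), (1, 0), (2, 0), (2, 1), (3, 1)]
Fold 1: move[0]->D => DRDRUR VALID
Fold 2: move[3]->L => DRDLUR INVALID (collision), skipped
Fold 3: move[0]->R => RRDRUR VALID
Fold 4: move[3]->D => RRDDUR INVALID (collision), skipped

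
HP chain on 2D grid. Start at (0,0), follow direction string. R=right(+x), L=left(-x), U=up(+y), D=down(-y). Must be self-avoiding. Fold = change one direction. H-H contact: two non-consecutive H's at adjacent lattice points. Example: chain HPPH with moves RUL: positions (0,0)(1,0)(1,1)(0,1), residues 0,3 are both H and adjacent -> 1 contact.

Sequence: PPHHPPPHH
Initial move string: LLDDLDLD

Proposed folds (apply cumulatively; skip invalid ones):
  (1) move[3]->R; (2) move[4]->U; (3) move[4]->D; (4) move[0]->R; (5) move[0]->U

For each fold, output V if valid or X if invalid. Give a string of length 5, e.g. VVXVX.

Answer: XXVXV

Derivation:
Initial: LLDDLDLD -> [(0, 0), (-1, 0), (-2, 0), (-2, -1), (-2, -2), (-3, -2), (-3, -3), (-4, -3), (-4, -4)]
Fold 1: move[3]->R => LLDRLDLD INVALID (collision), skipped
Fold 2: move[4]->U => LLDDUDLD INVALID (collision), skipped
Fold 3: move[4]->D => LLDDDDLD VALID
Fold 4: move[0]->R => RLDDDDLD INVALID (collision), skipped
Fold 5: move[0]->U => ULDDDDLD VALID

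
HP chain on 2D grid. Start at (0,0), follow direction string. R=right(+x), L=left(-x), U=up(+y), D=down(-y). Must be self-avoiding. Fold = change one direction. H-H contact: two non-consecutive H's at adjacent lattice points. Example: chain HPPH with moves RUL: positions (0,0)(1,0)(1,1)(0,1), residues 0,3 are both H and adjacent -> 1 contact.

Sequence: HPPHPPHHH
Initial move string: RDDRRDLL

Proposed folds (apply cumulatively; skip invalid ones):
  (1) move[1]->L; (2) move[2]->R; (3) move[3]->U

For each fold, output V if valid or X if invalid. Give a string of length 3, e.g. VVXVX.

Answer: XVX

Derivation:
Initial: RDDRRDLL -> [(0, 0), (1, 0), (1, -1), (1, -2), (2, -2), (3, -2), (3, -3), (2, -3), (1, -3)]
Fold 1: move[1]->L => RLDRRDLL INVALID (collision), skipped
Fold 2: move[2]->R => RDRRRDLL VALID
Fold 3: move[3]->U => RDRURDLL INVALID (collision), skipped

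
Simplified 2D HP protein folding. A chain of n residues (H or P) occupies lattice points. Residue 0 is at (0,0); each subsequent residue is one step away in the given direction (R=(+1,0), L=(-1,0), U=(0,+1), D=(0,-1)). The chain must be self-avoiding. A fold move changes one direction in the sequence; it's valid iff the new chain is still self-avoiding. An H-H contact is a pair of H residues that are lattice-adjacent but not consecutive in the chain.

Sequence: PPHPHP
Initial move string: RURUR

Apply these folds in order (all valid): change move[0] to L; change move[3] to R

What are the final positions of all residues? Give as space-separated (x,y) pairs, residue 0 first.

Answer: (0,0) (-1,0) (-1,1) (0,1) (1,1) (2,1)

Derivation:
Initial moves: RURUR
Fold: move[0]->L => LURUR (positions: [(0, 0), (-1, 0), (-1, 1), (0, 1), (0, 2), (1, 2)])
Fold: move[3]->R => LURRR (positions: [(0, 0), (-1, 0), (-1, 1), (0, 1), (1, 1), (2, 1)])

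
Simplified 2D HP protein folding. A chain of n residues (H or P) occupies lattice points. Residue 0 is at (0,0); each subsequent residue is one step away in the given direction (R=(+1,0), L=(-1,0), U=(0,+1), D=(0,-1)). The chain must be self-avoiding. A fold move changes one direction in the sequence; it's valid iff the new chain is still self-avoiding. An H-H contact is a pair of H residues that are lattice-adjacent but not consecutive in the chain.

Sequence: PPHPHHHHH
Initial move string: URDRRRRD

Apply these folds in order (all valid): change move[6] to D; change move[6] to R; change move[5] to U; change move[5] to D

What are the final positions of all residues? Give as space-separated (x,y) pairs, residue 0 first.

Answer: (0,0) (0,1) (1,1) (1,0) (2,0) (3,0) (3,-1) (4,-1) (4,-2)

Derivation:
Initial moves: URDRRRRD
Fold: move[6]->D => URDRRRDD (positions: [(0, 0), (0, 1), (1, 1), (1, 0), (2, 0), (3, 0), (4, 0), (4, -1), (4, -2)])
Fold: move[6]->R => URDRRRRD (positions: [(0, 0), (0, 1), (1, 1), (1, 0), (2, 0), (3, 0), (4, 0), (5, 0), (5, -1)])
Fold: move[5]->U => URDRRURD (positions: [(0, 0), (0, 1), (1, 1), (1, 0), (2, 0), (3, 0), (3, 1), (4, 1), (4, 0)])
Fold: move[5]->D => URDRRDRD (positions: [(0, 0), (0, 1), (1, 1), (1, 0), (2, 0), (3, 0), (3, -1), (4, -1), (4, -2)])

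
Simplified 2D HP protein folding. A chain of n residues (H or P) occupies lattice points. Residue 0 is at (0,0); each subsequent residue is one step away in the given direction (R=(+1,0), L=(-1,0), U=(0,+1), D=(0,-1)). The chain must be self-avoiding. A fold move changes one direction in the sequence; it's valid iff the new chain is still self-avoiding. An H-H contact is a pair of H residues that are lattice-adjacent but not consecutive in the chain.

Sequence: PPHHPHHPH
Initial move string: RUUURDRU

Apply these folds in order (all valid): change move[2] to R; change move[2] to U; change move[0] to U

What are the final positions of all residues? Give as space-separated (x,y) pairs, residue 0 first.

Answer: (0,0) (0,1) (0,2) (0,3) (0,4) (1,4) (1,3) (2,3) (2,4)

Derivation:
Initial moves: RUUURDRU
Fold: move[2]->R => RURURDRU (positions: [(0, 0), (1, 0), (1, 1), (2, 1), (2, 2), (3, 2), (3, 1), (4, 1), (4, 2)])
Fold: move[2]->U => RUUURDRU (positions: [(0, 0), (1, 0), (1, 1), (1, 2), (1, 3), (2, 3), (2, 2), (3, 2), (3, 3)])
Fold: move[0]->U => UUUURDRU (positions: [(0, 0), (0, 1), (0, 2), (0, 3), (0, 4), (1, 4), (1, 3), (2, 3), (2, 4)])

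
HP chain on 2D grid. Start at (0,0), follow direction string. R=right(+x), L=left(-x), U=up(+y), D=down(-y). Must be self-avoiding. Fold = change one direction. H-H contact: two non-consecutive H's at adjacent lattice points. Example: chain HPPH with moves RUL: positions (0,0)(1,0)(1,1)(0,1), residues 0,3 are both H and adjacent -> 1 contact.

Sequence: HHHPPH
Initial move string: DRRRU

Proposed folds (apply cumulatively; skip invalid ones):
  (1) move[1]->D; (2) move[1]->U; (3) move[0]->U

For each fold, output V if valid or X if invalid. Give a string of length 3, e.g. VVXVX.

Answer: VXX

Derivation:
Initial: DRRRU -> [(0, 0), (0, -1), (1, -1), (2, -1), (3, -1), (3, 0)]
Fold 1: move[1]->D => DDRRU VALID
Fold 2: move[1]->U => DURRU INVALID (collision), skipped
Fold 3: move[0]->U => UDRRU INVALID (collision), skipped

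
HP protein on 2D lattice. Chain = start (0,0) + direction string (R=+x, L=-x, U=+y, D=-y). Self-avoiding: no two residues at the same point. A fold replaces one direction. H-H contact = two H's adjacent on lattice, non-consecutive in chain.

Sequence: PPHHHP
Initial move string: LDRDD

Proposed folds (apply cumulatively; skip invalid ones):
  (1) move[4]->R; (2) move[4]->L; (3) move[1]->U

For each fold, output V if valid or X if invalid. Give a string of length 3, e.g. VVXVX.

Initial: LDRDD -> [(0, 0), (-1, 0), (-1, -1), (0, -1), (0, -2), (0, -3)]
Fold 1: move[4]->R => LDRDR VALID
Fold 2: move[4]->L => LDRDL VALID
Fold 3: move[1]->U => LURDL INVALID (collision), skipped

Answer: VVX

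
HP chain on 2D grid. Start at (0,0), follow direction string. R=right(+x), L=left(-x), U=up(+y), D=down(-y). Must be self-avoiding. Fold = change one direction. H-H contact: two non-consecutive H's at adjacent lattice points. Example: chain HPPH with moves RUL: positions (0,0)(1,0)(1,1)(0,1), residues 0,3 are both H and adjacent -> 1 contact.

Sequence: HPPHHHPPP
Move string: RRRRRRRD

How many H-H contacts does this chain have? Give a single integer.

Positions: [(0, 0), (1, 0), (2, 0), (3, 0), (4, 0), (5, 0), (6, 0), (7, 0), (7, -1)]
No H-H contacts found.

Answer: 0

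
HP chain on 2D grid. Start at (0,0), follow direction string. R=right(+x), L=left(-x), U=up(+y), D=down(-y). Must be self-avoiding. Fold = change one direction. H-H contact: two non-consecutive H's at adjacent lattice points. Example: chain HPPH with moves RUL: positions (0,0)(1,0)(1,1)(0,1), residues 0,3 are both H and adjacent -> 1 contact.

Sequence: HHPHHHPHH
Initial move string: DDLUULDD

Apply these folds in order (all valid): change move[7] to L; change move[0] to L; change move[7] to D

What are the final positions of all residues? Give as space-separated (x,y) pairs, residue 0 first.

Initial moves: DDLUULDD
Fold: move[7]->L => DDLUULDL (positions: [(0, 0), (0, -1), (0, -2), (-1, -2), (-1, -1), (-1, 0), (-2, 0), (-2, -1), (-3, -1)])
Fold: move[0]->L => LDLUULDL (positions: [(0, 0), (-1, 0), (-1, -1), (-2, -1), (-2, 0), (-2, 1), (-3, 1), (-3, 0), (-4, 0)])
Fold: move[7]->D => LDLUULDD (positions: [(0, 0), (-1, 0), (-1, -1), (-2, -1), (-2, 0), (-2, 1), (-3, 1), (-3, 0), (-3, -1)])

Answer: (0,0) (-1,0) (-1,-1) (-2,-1) (-2,0) (-2,1) (-3,1) (-3,0) (-3,-1)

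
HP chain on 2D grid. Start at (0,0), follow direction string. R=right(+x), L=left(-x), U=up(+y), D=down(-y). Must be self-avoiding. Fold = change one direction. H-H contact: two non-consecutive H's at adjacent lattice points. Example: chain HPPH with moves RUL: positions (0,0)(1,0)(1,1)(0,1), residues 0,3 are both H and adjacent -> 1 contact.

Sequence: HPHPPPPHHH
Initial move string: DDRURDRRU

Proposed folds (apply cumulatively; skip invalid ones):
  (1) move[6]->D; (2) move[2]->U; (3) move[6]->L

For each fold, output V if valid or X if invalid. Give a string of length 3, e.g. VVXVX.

Answer: VXX

Derivation:
Initial: DDRURDRRU -> [(0, 0), (0, -1), (0, -2), (1, -2), (1, -1), (2, -1), (2, -2), (3, -2), (4, -2), (4, -1)]
Fold 1: move[6]->D => DDRURDDRU VALID
Fold 2: move[2]->U => DDUURDDRU INVALID (collision), skipped
Fold 3: move[6]->L => DDRURDLRU INVALID (collision), skipped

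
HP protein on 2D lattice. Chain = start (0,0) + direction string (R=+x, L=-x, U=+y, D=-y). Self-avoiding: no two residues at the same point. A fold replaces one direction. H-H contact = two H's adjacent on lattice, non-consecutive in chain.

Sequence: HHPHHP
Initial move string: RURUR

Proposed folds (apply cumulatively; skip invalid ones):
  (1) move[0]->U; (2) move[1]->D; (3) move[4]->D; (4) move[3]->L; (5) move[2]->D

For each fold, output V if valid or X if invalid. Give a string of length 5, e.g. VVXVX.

Initial: RURUR -> [(0, 0), (1, 0), (1, 1), (2, 1), (2, 2), (3, 2)]
Fold 1: move[0]->U => UURUR VALID
Fold 2: move[1]->D => UDRUR INVALID (collision), skipped
Fold 3: move[4]->D => UURUD INVALID (collision), skipped
Fold 4: move[3]->L => UURLR INVALID (collision), skipped
Fold 5: move[2]->D => UUDUR INVALID (collision), skipped

Answer: VXXXX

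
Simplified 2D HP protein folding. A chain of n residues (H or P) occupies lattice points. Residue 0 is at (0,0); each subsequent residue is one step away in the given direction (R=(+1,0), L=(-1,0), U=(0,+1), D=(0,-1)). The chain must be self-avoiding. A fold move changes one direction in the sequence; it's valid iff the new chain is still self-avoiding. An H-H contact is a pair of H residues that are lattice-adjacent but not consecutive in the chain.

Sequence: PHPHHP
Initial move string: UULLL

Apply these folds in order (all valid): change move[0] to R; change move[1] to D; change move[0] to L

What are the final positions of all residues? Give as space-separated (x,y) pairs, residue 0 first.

Initial moves: UULLL
Fold: move[0]->R => RULLL (positions: [(0, 0), (1, 0), (1, 1), (0, 1), (-1, 1), (-2, 1)])
Fold: move[1]->D => RDLLL (positions: [(0, 0), (1, 0), (1, -1), (0, -1), (-1, -1), (-2, -1)])
Fold: move[0]->L => LDLLL (positions: [(0, 0), (-1, 0), (-1, -1), (-2, -1), (-3, -1), (-4, -1)])

Answer: (0,0) (-1,0) (-1,-1) (-2,-1) (-3,-1) (-4,-1)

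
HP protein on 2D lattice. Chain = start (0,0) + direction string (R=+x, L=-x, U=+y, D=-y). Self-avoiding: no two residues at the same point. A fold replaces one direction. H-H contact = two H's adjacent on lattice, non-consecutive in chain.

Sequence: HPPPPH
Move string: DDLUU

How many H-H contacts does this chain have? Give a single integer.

Answer: 1

Derivation:
Positions: [(0, 0), (0, -1), (0, -2), (-1, -2), (-1, -1), (-1, 0)]
H-H contact: residue 0 @(0,0) - residue 5 @(-1, 0)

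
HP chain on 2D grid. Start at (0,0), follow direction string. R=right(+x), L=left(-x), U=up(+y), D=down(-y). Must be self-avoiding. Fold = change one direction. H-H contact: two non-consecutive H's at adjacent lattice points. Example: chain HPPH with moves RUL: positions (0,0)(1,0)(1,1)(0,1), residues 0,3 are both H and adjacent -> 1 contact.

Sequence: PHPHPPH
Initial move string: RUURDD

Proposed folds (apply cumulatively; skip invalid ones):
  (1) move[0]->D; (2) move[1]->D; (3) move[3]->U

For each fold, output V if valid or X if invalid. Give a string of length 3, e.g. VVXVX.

Answer: XXX

Derivation:
Initial: RUURDD -> [(0, 0), (1, 0), (1, 1), (1, 2), (2, 2), (2, 1), (2, 0)]
Fold 1: move[0]->D => DUURDD INVALID (collision), skipped
Fold 2: move[1]->D => RDURDD INVALID (collision), skipped
Fold 3: move[3]->U => RUUUDD INVALID (collision), skipped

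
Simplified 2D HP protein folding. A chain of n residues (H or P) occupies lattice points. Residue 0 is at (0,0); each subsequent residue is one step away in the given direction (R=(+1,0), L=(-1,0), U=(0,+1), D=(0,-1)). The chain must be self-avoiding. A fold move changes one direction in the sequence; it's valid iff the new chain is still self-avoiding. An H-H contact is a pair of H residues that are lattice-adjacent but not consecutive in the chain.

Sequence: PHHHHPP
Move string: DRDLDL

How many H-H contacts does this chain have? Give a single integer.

Answer: 1

Derivation:
Positions: [(0, 0), (0, -1), (1, -1), (1, -2), (0, -2), (0, -3), (-1, -3)]
H-H contact: residue 1 @(0,-1) - residue 4 @(0, -2)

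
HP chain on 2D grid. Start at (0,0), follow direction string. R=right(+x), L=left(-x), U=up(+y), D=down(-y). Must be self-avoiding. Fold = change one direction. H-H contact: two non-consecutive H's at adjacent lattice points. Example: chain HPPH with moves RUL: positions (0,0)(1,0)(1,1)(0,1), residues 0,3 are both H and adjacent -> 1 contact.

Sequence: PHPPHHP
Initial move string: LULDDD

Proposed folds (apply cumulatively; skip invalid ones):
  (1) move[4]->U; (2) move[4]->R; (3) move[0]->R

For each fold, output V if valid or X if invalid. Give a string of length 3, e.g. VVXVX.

Answer: XXX

Derivation:
Initial: LULDDD -> [(0, 0), (-1, 0), (-1, 1), (-2, 1), (-2, 0), (-2, -1), (-2, -2)]
Fold 1: move[4]->U => LULDUD INVALID (collision), skipped
Fold 2: move[4]->R => LULDRD INVALID (collision), skipped
Fold 3: move[0]->R => RULDDD INVALID (collision), skipped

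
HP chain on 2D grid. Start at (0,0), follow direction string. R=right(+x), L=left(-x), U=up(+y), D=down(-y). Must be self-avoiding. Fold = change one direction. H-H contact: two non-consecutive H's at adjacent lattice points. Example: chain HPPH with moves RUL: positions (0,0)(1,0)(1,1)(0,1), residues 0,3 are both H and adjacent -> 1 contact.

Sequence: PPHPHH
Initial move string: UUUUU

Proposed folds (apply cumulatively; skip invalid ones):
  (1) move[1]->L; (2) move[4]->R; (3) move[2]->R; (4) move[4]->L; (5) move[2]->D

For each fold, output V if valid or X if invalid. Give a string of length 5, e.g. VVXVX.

Initial: UUUUU -> [(0, 0), (0, 1), (0, 2), (0, 3), (0, 4), (0, 5)]
Fold 1: move[1]->L => ULUUU VALID
Fold 2: move[4]->R => ULUUR VALID
Fold 3: move[2]->R => ULRUR INVALID (collision), skipped
Fold 4: move[4]->L => ULUUL VALID
Fold 5: move[2]->D => ULDUL INVALID (collision), skipped

Answer: VVXVX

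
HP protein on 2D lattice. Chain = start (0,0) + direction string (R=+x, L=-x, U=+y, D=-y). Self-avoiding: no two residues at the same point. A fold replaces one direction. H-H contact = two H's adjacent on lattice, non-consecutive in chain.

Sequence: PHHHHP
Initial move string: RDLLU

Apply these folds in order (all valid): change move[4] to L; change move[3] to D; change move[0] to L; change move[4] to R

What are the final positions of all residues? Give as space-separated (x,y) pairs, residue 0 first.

Answer: (0,0) (-1,0) (-1,-1) (-2,-1) (-2,-2) (-1,-2)

Derivation:
Initial moves: RDLLU
Fold: move[4]->L => RDLLL (positions: [(0, 0), (1, 0), (1, -1), (0, -1), (-1, -1), (-2, -1)])
Fold: move[3]->D => RDLDL (positions: [(0, 0), (1, 0), (1, -1), (0, -1), (0, -2), (-1, -2)])
Fold: move[0]->L => LDLDL (positions: [(0, 0), (-1, 0), (-1, -1), (-2, -1), (-2, -2), (-3, -2)])
Fold: move[4]->R => LDLDR (positions: [(0, 0), (-1, 0), (-1, -1), (-2, -1), (-2, -2), (-1, -2)])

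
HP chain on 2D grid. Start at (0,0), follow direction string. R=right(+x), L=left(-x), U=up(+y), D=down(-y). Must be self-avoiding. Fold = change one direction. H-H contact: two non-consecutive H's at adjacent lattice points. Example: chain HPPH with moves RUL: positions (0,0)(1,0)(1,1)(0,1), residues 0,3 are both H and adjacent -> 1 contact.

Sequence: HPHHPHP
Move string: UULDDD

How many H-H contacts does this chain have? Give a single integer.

Positions: [(0, 0), (0, 1), (0, 2), (-1, 2), (-1, 1), (-1, 0), (-1, -1)]
H-H contact: residue 0 @(0,0) - residue 5 @(-1, 0)

Answer: 1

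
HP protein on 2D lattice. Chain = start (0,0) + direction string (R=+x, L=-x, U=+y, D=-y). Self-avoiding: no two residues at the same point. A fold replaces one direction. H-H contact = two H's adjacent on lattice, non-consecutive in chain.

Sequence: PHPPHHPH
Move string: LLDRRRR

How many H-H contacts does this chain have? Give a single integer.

Positions: [(0, 0), (-1, 0), (-2, 0), (-2, -1), (-1, -1), (0, -1), (1, -1), (2, -1)]
H-H contact: residue 1 @(-1,0) - residue 4 @(-1, -1)

Answer: 1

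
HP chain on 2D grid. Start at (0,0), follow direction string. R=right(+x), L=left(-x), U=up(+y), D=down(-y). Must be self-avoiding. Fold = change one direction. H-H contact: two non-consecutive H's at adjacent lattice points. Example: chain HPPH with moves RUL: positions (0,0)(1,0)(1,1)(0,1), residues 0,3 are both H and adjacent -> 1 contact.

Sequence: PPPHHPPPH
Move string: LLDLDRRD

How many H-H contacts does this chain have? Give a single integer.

Positions: [(0, 0), (-1, 0), (-2, 0), (-2, -1), (-3, -1), (-3, -2), (-2, -2), (-1, -2), (-1, -3)]
No H-H contacts found.

Answer: 0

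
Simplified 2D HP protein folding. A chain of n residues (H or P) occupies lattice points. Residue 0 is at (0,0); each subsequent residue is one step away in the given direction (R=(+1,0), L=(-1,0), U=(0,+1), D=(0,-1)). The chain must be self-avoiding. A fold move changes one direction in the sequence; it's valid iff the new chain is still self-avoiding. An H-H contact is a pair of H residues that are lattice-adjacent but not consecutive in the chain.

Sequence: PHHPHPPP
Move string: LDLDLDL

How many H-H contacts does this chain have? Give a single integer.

Answer: 0

Derivation:
Positions: [(0, 0), (-1, 0), (-1, -1), (-2, -1), (-2, -2), (-3, -2), (-3, -3), (-4, -3)]
No H-H contacts found.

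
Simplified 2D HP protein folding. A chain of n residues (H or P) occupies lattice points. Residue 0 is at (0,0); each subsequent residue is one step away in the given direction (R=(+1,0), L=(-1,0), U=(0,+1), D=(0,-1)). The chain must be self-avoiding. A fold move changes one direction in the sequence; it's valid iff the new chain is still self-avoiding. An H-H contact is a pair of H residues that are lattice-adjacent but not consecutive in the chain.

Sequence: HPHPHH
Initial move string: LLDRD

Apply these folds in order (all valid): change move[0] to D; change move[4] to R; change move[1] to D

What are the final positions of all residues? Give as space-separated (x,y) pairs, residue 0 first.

Answer: (0,0) (0,-1) (0,-2) (0,-3) (1,-3) (2,-3)

Derivation:
Initial moves: LLDRD
Fold: move[0]->D => DLDRD (positions: [(0, 0), (0, -1), (-1, -1), (-1, -2), (0, -2), (0, -3)])
Fold: move[4]->R => DLDRR (positions: [(0, 0), (0, -1), (-1, -1), (-1, -2), (0, -2), (1, -2)])
Fold: move[1]->D => DDDRR (positions: [(0, 0), (0, -1), (0, -2), (0, -3), (1, -3), (2, -3)])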